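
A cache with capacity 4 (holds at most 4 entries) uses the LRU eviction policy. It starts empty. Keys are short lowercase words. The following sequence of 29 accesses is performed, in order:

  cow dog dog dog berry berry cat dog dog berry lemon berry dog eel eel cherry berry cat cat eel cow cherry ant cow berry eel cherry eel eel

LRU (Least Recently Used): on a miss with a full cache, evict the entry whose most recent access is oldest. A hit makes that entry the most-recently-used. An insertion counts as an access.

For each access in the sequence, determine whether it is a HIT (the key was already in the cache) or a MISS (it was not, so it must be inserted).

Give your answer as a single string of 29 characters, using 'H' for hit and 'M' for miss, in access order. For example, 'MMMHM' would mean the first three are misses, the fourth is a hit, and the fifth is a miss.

LRU simulation (capacity=4):
  1. access cow: MISS. Cache (LRU->MRU): [cow]
  2. access dog: MISS. Cache (LRU->MRU): [cow dog]
  3. access dog: HIT. Cache (LRU->MRU): [cow dog]
  4. access dog: HIT. Cache (LRU->MRU): [cow dog]
  5. access berry: MISS. Cache (LRU->MRU): [cow dog berry]
  6. access berry: HIT. Cache (LRU->MRU): [cow dog berry]
  7. access cat: MISS. Cache (LRU->MRU): [cow dog berry cat]
  8. access dog: HIT. Cache (LRU->MRU): [cow berry cat dog]
  9. access dog: HIT. Cache (LRU->MRU): [cow berry cat dog]
  10. access berry: HIT. Cache (LRU->MRU): [cow cat dog berry]
  11. access lemon: MISS, evict cow. Cache (LRU->MRU): [cat dog berry lemon]
  12. access berry: HIT. Cache (LRU->MRU): [cat dog lemon berry]
  13. access dog: HIT. Cache (LRU->MRU): [cat lemon berry dog]
  14. access eel: MISS, evict cat. Cache (LRU->MRU): [lemon berry dog eel]
  15. access eel: HIT. Cache (LRU->MRU): [lemon berry dog eel]
  16. access cherry: MISS, evict lemon. Cache (LRU->MRU): [berry dog eel cherry]
  17. access berry: HIT. Cache (LRU->MRU): [dog eel cherry berry]
  18. access cat: MISS, evict dog. Cache (LRU->MRU): [eel cherry berry cat]
  19. access cat: HIT. Cache (LRU->MRU): [eel cherry berry cat]
  20. access eel: HIT. Cache (LRU->MRU): [cherry berry cat eel]
  21. access cow: MISS, evict cherry. Cache (LRU->MRU): [berry cat eel cow]
  22. access cherry: MISS, evict berry. Cache (LRU->MRU): [cat eel cow cherry]
  23. access ant: MISS, evict cat. Cache (LRU->MRU): [eel cow cherry ant]
  24. access cow: HIT. Cache (LRU->MRU): [eel cherry ant cow]
  25. access berry: MISS, evict eel. Cache (LRU->MRU): [cherry ant cow berry]
  26. access eel: MISS, evict cherry. Cache (LRU->MRU): [ant cow berry eel]
  27. access cherry: MISS, evict ant. Cache (LRU->MRU): [cow berry eel cherry]
  28. access eel: HIT. Cache (LRU->MRU): [cow berry cherry eel]
  29. access eel: HIT. Cache (LRU->MRU): [cow berry cherry eel]
Total: 15 hits, 14 misses, 10 evictions

Answer: MMHHMHMHHHMHHMHMHMHHMMMHMMMHH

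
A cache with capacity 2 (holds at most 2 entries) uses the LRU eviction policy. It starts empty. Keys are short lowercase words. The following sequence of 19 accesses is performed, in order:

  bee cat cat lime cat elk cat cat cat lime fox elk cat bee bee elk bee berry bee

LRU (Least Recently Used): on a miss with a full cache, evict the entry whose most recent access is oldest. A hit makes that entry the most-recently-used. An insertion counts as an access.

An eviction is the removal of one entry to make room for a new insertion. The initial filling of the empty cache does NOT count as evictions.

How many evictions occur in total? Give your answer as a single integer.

LRU simulation (capacity=2):
  1. access bee: MISS. Cache (LRU->MRU): [bee]
  2. access cat: MISS. Cache (LRU->MRU): [bee cat]
  3. access cat: HIT. Cache (LRU->MRU): [bee cat]
  4. access lime: MISS, evict bee. Cache (LRU->MRU): [cat lime]
  5. access cat: HIT. Cache (LRU->MRU): [lime cat]
  6. access elk: MISS, evict lime. Cache (LRU->MRU): [cat elk]
  7. access cat: HIT. Cache (LRU->MRU): [elk cat]
  8. access cat: HIT. Cache (LRU->MRU): [elk cat]
  9. access cat: HIT. Cache (LRU->MRU): [elk cat]
  10. access lime: MISS, evict elk. Cache (LRU->MRU): [cat lime]
  11. access fox: MISS, evict cat. Cache (LRU->MRU): [lime fox]
  12. access elk: MISS, evict lime. Cache (LRU->MRU): [fox elk]
  13. access cat: MISS, evict fox. Cache (LRU->MRU): [elk cat]
  14. access bee: MISS, evict elk. Cache (LRU->MRU): [cat bee]
  15. access bee: HIT. Cache (LRU->MRU): [cat bee]
  16. access elk: MISS, evict cat. Cache (LRU->MRU): [bee elk]
  17. access bee: HIT. Cache (LRU->MRU): [elk bee]
  18. access berry: MISS, evict elk. Cache (LRU->MRU): [bee berry]
  19. access bee: HIT. Cache (LRU->MRU): [berry bee]
Total: 8 hits, 11 misses, 9 evictions

Answer: 9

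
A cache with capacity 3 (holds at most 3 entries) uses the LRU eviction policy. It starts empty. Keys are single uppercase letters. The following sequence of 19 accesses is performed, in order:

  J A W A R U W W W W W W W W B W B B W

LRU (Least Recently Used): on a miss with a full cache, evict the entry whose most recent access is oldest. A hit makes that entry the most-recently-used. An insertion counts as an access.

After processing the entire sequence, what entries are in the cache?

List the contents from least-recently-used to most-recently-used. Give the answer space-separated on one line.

Answer: U B W

Derivation:
LRU simulation (capacity=3):
  1. access J: MISS. Cache (LRU->MRU): [J]
  2. access A: MISS. Cache (LRU->MRU): [J A]
  3. access W: MISS. Cache (LRU->MRU): [J A W]
  4. access A: HIT. Cache (LRU->MRU): [J W A]
  5. access R: MISS, evict J. Cache (LRU->MRU): [W A R]
  6. access U: MISS, evict W. Cache (LRU->MRU): [A R U]
  7. access W: MISS, evict A. Cache (LRU->MRU): [R U W]
  8. access W: HIT. Cache (LRU->MRU): [R U W]
  9. access W: HIT. Cache (LRU->MRU): [R U W]
  10. access W: HIT. Cache (LRU->MRU): [R U W]
  11. access W: HIT. Cache (LRU->MRU): [R U W]
  12. access W: HIT. Cache (LRU->MRU): [R U W]
  13. access W: HIT. Cache (LRU->MRU): [R U W]
  14. access W: HIT. Cache (LRU->MRU): [R U W]
  15. access B: MISS, evict R. Cache (LRU->MRU): [U W B]
  16. access W: HIT. Cache (LRU->MRU): [U B W]
  17. access B: HIT. Cache (LRU->MRU): [U W B]
  18. access B: HIT. Cache (LRU->MRU): [U W B]
  19. access W: HIT. Cache (LRU->MRU): [U B W]
Total: 12 hits, 7 misses, 4 evictions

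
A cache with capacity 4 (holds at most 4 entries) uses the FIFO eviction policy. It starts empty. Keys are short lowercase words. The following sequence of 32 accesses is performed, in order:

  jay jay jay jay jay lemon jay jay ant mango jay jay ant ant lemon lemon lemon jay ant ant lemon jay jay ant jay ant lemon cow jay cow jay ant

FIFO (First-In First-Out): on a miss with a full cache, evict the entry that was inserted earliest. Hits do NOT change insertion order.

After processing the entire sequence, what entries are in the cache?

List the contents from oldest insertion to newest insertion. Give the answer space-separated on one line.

FIFO simulation (capacity=4):
  1. access jay: MISS. Cache (old->new): [jay]
  2. access jay: HIT. Cache (old->new): [jay]
  3. access jay: HIT. Cache (old->new): [jay]
  4. access jay: HIT. Cache (old->new): [jay]
  5. access jay: HIT. Cache (old->new): [jay]
  6. access lemon: MISS. Cache (old->new): [jay lemon]
  7. access jay: HIT. Cache (old->new): [jay lemon]
  8. access jay: HIT. Cache (old->new): [jay lemon]
  9. access ant: MISS. Cache (old->new): [jay lemon ant]
  10. access mango: MISS. Cache (old->new): [jay lemon ant mango]
  11. access jay: HIT. Cache (old->new): [jay lemon ant mango]
  12. access jay: HIT. Cache (old->new): [jay lemon ant mango]
  13. access ant: HIT. Cache (old->new): [jay lemon ant mango]
  14. access ant: HIT. Cache (old->new): [jay lemon ant mango]
  15. access lemon: HIT. Cache (old->new): [jay lemon ant mango]
  16. access lemon: HIT. Cache (old->new): [jay lemon ant mango]
  17. access lemon: HIT. Cache (old->new): [jay lemon ant mango]
  18. access jay: HIT. Cache (old->new): [jay lemon ant mango]
  19. access ant: HIT. Cache (old->new): [jay lemon ant mango]
  20. access ant: HIT. Cache (old->new): [jay lemon ant mango]
  21. access lemon: HIT. Cache (old->new): [jay lemon ant mango]
  22. access jay: HIT. Cache (old->new): [jay lemon ant mango]
  23. access jay: HIT. Cache (old->new): [jay lemon ant mango]
  24. access ant: HIT. Cache (old->new): [jay lemon ant mango]
  25. access jay: HIT. Cache (old->new): [jay lemon ant mango]
  26. access ant: HIT. Cache (old->new): [jay lemon ant mango]
  27. access lemon: HIT. Cache (old->new): [jay lemon ant mango]
  28. access cow: MISS, evict jay. Cache (old->new): [lemon ant mango cow]
  29. access jay: MISS, evict lemon. Cache (old->new): [ant mango cow jay]
  30. access cow: HIT. Cache (old->new): [ant mango cow jay]
  31. access jay: HIT. Cache (old->new): [ant mango cow jay]
  32. access ant: HIT. Cache (old->new): [ant mango cow jay]
Total: 26 hits, 6 misses, 2 evictions

Answer: ant mango cow jay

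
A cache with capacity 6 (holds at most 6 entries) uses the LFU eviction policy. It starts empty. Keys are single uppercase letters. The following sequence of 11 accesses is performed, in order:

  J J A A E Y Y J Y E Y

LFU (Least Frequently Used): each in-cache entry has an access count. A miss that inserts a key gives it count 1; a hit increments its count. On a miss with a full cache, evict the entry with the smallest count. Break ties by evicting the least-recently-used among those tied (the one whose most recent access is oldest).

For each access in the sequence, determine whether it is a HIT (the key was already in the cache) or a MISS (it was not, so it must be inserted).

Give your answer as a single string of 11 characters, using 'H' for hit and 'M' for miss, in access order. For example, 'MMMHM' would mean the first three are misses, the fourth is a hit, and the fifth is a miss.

Answer: MHMHMMHHHHH

Derivation:
LFU simulation (capacity=6):
  1. access J: MISS. Cache: [J(c=1)]
  2. access J: HIT, count now 2. Cache: [J(c=2)]
  3. access A: MISS. Cache: [A(c=1) J(c=2)]
  4. access A: HIT, count now 2. Cache: [J(c=2) A(c=2)]
  5. access E: MISS. Cache: [E(c=1) J(c=2) A(c=2)]
  6. access Y: MISS. Cache: [E(c=1) Y(c=1) J(c=2) A(c=2)]
  7. access Y: HIT, count now 2. Cache: [E(c=1) J(c=2) A(c=2) Y(c=2)]
  8. access J: HIT, count now 3. Cache: [E(c=1) A(c=2) Y(c=2) J(c=3)]
  9. access Y: HIT, count now 3. Cache: [E(c=1) A(c=2) J(c=3) Y(c=3)]
  10. access E: HIT, count now 2. Cache: [A(c=2) E(c=2) J(c=3) Y(c=3)]
  11. access Y: HIT, count now 4. Cache: [A(c=2) E(c=2) J(c=3) Y(c=4)]
Total: 7 hits, 4 misses, 0 evictions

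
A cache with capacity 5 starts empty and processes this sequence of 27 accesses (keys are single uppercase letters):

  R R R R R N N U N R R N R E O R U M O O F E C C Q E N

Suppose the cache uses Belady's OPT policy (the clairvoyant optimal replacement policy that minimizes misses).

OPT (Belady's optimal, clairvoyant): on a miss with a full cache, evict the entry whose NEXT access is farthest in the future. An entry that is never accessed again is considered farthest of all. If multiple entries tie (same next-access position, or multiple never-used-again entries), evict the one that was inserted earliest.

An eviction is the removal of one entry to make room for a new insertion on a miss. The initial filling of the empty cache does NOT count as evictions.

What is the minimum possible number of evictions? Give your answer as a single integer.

Answer: 4

Derivation:
OPT (Belady) simulation (capacity=5):
  1. access R: MISS. Cache: [R]
  2. access R: HIT. Next use of R: step 3. Cache: [R]
  3. access R: HIT. Next use of R: step 4. Cache: [R]
  4. access R: HIT. Next use of R: step 5. Cache: [R]
  5. access R: HIT. Next use of R: step 10. Cache: [R]
  6. access N: MISS. Cache: [R N]
  7. access N: HIT. Next use of N: step 9. Cache: [R N]
  8. access U: MISS. Cache: [R N U]
  9. access N: HIT. Next use of N: step 12. Cache: [R N U]
  10. access R: HIT. Next use of R: step 11. Cache: [R N U]
  11. access R: HIT. Next use of R: step 13. Cache: [R N U]
  12. access N: HIT. Next use of N: step 27. Cache: [R N U]
  13. access R: HIT. Next use of R: step 16. Cache: [R N U]
  14. access E: MISS. Cache: [R N U E]
  15. access O: MISS. Cache: [R N U E O]
  16. access R: HIT. Next use of R: never. Cache: [R N U E O]
  17. access U: HIT. Next use of U: never. Cache: [R N U E O]
  18. access M: MISS, evict R (next use: never). Cache: [N U E O M]
  19. access O: HIT. Next use of O: step 20. Cache: [N U E O M]
  20. access O: HIT. Next use of O: never. Cache: [N U E O M]
  21. access F: MISS, evict U (next use: never). Cache: [N E O M F]
  22. access E: HIT. Next use of E: step 26. Cache: [N E O M F]
  23. access C: MISS, evict O (next use: never). Cache: [N E M F C]
  24. access C: HIT. Next use of C: never. Cache: [N E M F C]
  25. access Q: MISS, evict M (next use: never). Cache: [N E F C Q]
  26. access E: HIT. Next use of E: never. Cache: [N E F C Q]
  27. access N: HIT. Next use of N: never. Cache: [N E F C Q]
Total: 18 hits, 9 misses, 4 evictions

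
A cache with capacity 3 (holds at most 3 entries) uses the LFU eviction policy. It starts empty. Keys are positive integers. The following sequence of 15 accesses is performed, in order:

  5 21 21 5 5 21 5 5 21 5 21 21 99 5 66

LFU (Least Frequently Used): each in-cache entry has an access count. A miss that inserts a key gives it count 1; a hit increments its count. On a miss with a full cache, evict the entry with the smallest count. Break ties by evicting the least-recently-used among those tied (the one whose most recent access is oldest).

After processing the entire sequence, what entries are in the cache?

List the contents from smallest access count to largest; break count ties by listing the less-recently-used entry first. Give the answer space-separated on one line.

Answer: 66 21 5

Derivation:
LFU simulation (capacity=3):
  1. access 5: MISS. Cache: [5(c=1)]
  2. access 21: MISS. Cache: [5(c=1) 21(c=1)]
  3. access 21: HIT, count now 2. Cache: [5(c=1) 21(c=2)]
  4. access 5: HIT, count now 2. Cache: [21(c=2) 5(c=2)]
  5. access 5: HIT, count now 3. Cache: [21(c=2) 5(c=3)]
  6. access 21: HIT, count now 3. Cache: [5(c=3) 21(c=3)]
  7. access 5: HIT, count now 4. Cache: [21(c=3) 5(c=4)]
  8. access 5: HIT, count now 5. Cache: [21(c=3) 5(c=5)]
  9. access 21: HIT, count now 4. Cache: [21(c=4) 5(c=5)]
  10. access 5: HIT, count now 6. Cache: [21(c=4) 5(c=6)]
  11. access 21: HIT, count now 5. Cache: [21(c=5) 5(c=6)]
  12. access 21: HIT, count now 6. Cache: [5(c=6) 21(c=6)]
  13. access 99: MISS. Cache: [99(c=1) 5(c=6) 21(c=6)]
  14. access 5: HIT, count now 7. Cache: [99(c=1) 21(c=6) 5(c=7)]
  15. access 66: MISS, evict 99(c=1). Cache: [66(c=1) 21(c=6) 5(c=7)]
Total: 11 hits, 4 misses, 1 evictions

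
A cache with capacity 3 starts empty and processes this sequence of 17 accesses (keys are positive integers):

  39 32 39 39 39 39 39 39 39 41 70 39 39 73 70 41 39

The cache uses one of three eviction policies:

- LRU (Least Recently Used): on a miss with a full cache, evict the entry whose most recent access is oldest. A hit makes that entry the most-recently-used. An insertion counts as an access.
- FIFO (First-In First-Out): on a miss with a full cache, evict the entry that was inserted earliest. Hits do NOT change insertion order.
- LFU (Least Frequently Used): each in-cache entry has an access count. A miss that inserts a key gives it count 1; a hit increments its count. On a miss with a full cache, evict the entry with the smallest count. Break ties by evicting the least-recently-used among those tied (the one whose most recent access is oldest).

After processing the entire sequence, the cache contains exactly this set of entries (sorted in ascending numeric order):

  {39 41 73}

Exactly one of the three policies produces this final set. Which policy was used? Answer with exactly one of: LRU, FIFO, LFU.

Answer: FIFO

Derivation:
Simulating under each policy and comparing final sets:
  LRU: final set = {39 41 70} -> differs
  FIFO: final set = {39 41 73} -> MATCHES target
  LFU: final set = {39 41 70} -> differs
Only FIFO produces the target set.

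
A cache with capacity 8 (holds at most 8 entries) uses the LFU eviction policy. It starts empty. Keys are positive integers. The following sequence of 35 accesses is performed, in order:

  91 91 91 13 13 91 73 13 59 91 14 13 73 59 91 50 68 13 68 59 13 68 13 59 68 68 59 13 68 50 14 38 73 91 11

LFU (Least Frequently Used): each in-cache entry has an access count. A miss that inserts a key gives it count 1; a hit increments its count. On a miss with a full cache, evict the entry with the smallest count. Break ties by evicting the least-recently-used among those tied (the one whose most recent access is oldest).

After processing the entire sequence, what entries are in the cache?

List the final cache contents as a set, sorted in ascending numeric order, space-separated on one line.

Answer: 11 13 14 50 59 68 73 91

Derivation:
LFU simulation (capacity=8):
  1. access 91: MISS. Cache: [91(c=1)]
  2. access 91: HIT, count now 2. Cache: [91(c=2)]
  3. access 91: HIT, count now 3. Cache: [91(c=3)]
  4. access 13: MISS. Cache: [13(c=1) 91(c=3)]
  5. access 13: HIT, count now 2. Cache: [13(c=2) 91(c=3)]
  6. access 91: HIT, count now 4. Cache: [13(c=2) 91(c=4)]
  7. access 73: MISS. Cache: [73(c=1) 13(c=2) 91(c=4)]
  8. access 13: HIT, count now 3. Cache: [73(c=1) 13(c=3) 91(c=4)]
  9. access 59: MISS. Cache: [73(c=1) 59(c=1) 13(c=3) 91(c=4)]
  10. access 91: HIT, count now 5. Cache: [73(c=1) 59(c=1) 13(c=3) 91(c=5)]
  11. access 14: MISS. Cache: [73(c=1) 59(c=1) 14(c=1) 13(c=3) 91(c=5)]
  12. access 13: HIT, count now 4. Cache: [73(c=1) 59(c=1) 14(c=1) 13(c=4) 91(c=5)]
  13. access 73: HIT, count now 2. Cache: [59(c=1) 14(c=1) 73(c=2) 13(c=4) 91(c=5)]
  14. access 59: HIT, count now 2. Cache: [14(c=1) 73(c=2) 59(c=2) 13(c=4) 91(c=5)]
  15. access 91: HIT, count now 6. Cache: [14(c=1) 73(c=2) 59(c=2) 13(c=4) 91(c=6)]
  16. access 50: MISS. Cache: [14(c=1) 50(c=1) 73(c=2) 59(c=2) 13(c=4) 91(c=6)]
  17. access 68: MISS. Cache: [14(c=1) 50(c=1) 68(c=1) 73(c=2) 59(c=2) 13(c=4) 91(c=6)]
  18. access 13: HIT, count now 5. Cache: [14(c=1) 50(c=1) 68(c=1) 73(c=2) 59(c=2) 13(c=5) 91(c=6)]
  19. access 68: HIT, count now 2. Cache: [14(c=1) 50(c=1) 73(c=2) 59(c=2) 68(c=2) 13(c=5) 91(c=6)]
  20. access 59: HIT, count now 3. Cache: [14(c=1) 50(c=1) 73(c=2) 68(c=2) 59(c=3) 13(c=5) 91(c=6)]
  21. access 13: HIT, count now 6. Cache: [14(c=1) 50(c=1) 73(c=2) 68(c=2) 59(c=3) 91(c=6) 13(c=6)]
  22. access 68: HIT, count now 3. Cache: [14(c=1) 50(c=1) 73(c=2) 59(c=3) 68(c=3) 91(c=6) 13(c=6)]
  23. access 13: HIT, count now 7. Cache: [14(c=1) 50(c=1) 73(c=2) 59(c=3) 68(c=3) 91(c=6) 13(c=7)]
  24. access 59: HIT, count now 4. Cache: [14(c=1) 50(c=1) 73(c=2) 68(c=3) 59(c=4) 91(c=6) 13(c=7)]
  25. access 68: HIT, count now 4. Cache: [14(c=1) 50(c=1) 73(c=2) 59(c=4) 68(c=4) 91(c=6) 13(c=7)]
  26. access 68: HIT, count now 5. Cache: [14(c=1) 50(c=1) 73(c=2) 59(c=4) 68(c=5) 91(c=6) 13(c=7)]
  27. access 59: HIT, count now 5. Cache: [14(c=1) 50(c=1) 73(c=2) 68(c=5) 59(c=5) 91(c=6) 13(c=7)]
  28. access 13: HIT, count now 8. Cache: [14(c=1) 50(c=1) 73(c=2) 68(c=5) 59(c=5) 91(c=6) 13(c=8)]
  29. access 68: HIT, count now 6. Cache: [14(c=1) 50(c=1) 73(c=2) 59(c=5) 91(c=6) 68(c=6) 13(c=8)]
  30. access 50: HIT, count now 2. Cache: [14(c=1) 73(c=2) 50(c=2) 59(c=5) 91(c=6) 68(c=6) 13(c=8)]
  31. access 14: HIT, count now 2. Cache: [73(c=2) 50(c=2) 14(c=2) 59(c=5) 91(c=6) 68(c=6) 13(c=8)]
  32. access 38: MISS. Cache: [38(c=1) 73(c=2) 50(c=2) 14(c=2) 59(c=5) 91(c=6) 68(c=6) 13(c=8)]
  33. access 73: HIT, count now 3. Cache: [38(c=1) 50(c=2) 14(c=2) 73(c=3) 59(c=5) 91(c=6) 68(c=6) 13(c=8)]
  34. access 91: HIT, count now 7. Cache: [38(c=1) 50(c=2) 14(c=2) 73(c=3) 59(c=5) 68(c=6) 91(c=7) 13(c=8)]
  35. access 11: MISS, evict 38(c=1). Cache: [11(c=1) 50(c=2) 14(c=2) 73(c=3) 59(c=5) 68(c=6) 91(c=7) 13(c=8)]
Total: 26 hits, 9 misses, 1 evictions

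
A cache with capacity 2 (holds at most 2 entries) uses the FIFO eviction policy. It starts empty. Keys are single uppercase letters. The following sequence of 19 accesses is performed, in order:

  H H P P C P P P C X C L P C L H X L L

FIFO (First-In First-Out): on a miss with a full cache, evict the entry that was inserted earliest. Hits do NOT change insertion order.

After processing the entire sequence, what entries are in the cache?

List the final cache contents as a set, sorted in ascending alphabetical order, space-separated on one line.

FIFO simulation (capacity=2):
  1. access H: MISS. Cache (old->new): [H]
  2. access H: HIT. Cache (old->new): [H]
  3. access P: MISS. Cache (old->new): [H P]
  4. access P: HIT. Cache (old->new): [H P]
  5. access C: MISS, evict H. Cache (old->new): [P C]
  6. access P: HIT. Cache (old->new): [P C]
  7. access P: HIT. Cache (old->new): [P C]
  8. access P: HIT. Cache (old->new): [P C]
  9. access C: HIT. Cache (old->new): [P C]
  10. access X: MISS, evict P. Cache (old->new): [C X]
  11. access C: HIT. Cache (old->new): [C X]
  12. access L: MISS, evict C. Cache (old->new): [X L]
  13. access P: MISS, evict X. Cache (old->new): [L P]
  14. access C: MISS, evict L. Cache (old->new): [P C]
  15. access L: MISS, evict P. Cache (old->new): [C L]
  16. access H: MISS, evict C. Cache (old->new): [L H]
  17. access X: MISS, evict L. Cache (old->new): [H X]
  18. access L: MISS, evict H. Cache (old->new): [X L]
  19. access L: HIT. Cache (old->new): [X L]
Total: 8 hits, 11 misses, 9 evictions

Answer: L X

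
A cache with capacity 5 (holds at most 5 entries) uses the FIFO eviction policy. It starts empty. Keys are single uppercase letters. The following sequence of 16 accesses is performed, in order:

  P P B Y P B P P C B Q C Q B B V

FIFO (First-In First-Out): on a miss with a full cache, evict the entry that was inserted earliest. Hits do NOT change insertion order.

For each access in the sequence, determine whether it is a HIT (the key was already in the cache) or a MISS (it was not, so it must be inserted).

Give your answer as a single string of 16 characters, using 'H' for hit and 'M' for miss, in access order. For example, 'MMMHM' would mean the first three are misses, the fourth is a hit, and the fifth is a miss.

FIFO simulation (capacity=5):
  1. access P: MISS. Cache (old->new): [P]
  2. access P: HIT. Cache (old->new): [P]
  3. access B: MISS. Cache (old->new): [P B]
  4. access Y: MISS. Cache (old->new): [P B Y]
  5. access P: HIT. Cache (old->new): [P B Y]
  6. access B: HIT. Cache (old->new): [P B Y]
  7. access P: HIT. Cache (old->new): [P B Y]
  8. access P: HIT. Cache (old->new): [P B Y]
  9. access C: MISS. Cache (old->new): [P B Y C]
  10. access B: HIT. Cache (old->new): [P B Y C]
  11. access Q: MISS. Cache (old->new): [P B Y C Q]
  12. access C: HIT. Cache (old->new): [P B Y C Q]
  13. access Q: HIT. Cache (old->new): [P B Y C Q]
  14. access B: HIT. Cache (old->new): [P B Y C Q]
  15. access B: HIT. Cache (old->new): [P B Y C Q]
  16. access V: MISS, evict P. Cache (old->new): [B Y C Q V]
Total: 10 hits, 6 misses, 1 evictions

Answer: MHMMHHHHMHMHHHHM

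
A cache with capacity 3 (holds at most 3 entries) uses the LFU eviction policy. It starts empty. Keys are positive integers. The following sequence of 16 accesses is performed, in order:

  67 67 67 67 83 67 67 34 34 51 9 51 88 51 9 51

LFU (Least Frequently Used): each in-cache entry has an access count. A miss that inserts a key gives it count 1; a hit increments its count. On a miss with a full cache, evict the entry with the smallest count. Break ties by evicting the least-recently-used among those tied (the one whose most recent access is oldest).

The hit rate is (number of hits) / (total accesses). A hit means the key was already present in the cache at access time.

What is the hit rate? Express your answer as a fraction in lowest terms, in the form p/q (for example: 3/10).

LFU simulation (capacity=3):
  1. access 67: MISS. Cache: [67(c=1)]
  2. access 67: HIT, count now 2. Cache: [67(c=2)]
  3. access 67: HIT, count now 3. Cache: [67(c=3)]
  4. access 67: HIT, count now 4. Cache: [67(c=4)]
  5. access 83: MISS. Cache: [83(c=1) 67(c=4)]
  6. access 67: HIT, count now 5. Cache: [83(c=1) 67(c=5)]
  7. access 67: HIT, count now 6. Cache: [83(c=1) 67(c=6)]
  8. access 34: MISS. Cache: [83(c=1) 34(c=1) 67(c=6)]
  9. access 34: HIT, count now 2. Cache: [83(c=1) 34(c=2) 67(c=6)]
  10. access 51: MISS, evict 83(c=1). Cache: [51(c=1) 34(c=2) 67(c=6)]
  11. access 9: MISS, evict 51(c=1). Cache: [9(c=1) 34(c=2) 67(c=6)]
  12. access 51: MISS, evict 9(c=1). Cache: [51(c=1) 34(c=2) 67(c=6)]
  13. access 88: MISS, evict 51(c=1). Cache: [88(c=1) 34(c=2) 67(c=6)]
  14. access 51: MISS, evict 88(c=1). Cache: [51(c=1) 34(c=2) 67(c=6)]
  15. access 9: MISS, evict 51(c=1). Cache: [9(c=1) 34(c=2) 67(c=6)]
  16. access 51: MISS, evict 9(c=1). Cache: [51(c=1) 34(c=2) 67(c=6)]
Total: 6 hits, 10 misses, 7 evictions

Hit rate = 6/16 = 3/8

Answer: 3/8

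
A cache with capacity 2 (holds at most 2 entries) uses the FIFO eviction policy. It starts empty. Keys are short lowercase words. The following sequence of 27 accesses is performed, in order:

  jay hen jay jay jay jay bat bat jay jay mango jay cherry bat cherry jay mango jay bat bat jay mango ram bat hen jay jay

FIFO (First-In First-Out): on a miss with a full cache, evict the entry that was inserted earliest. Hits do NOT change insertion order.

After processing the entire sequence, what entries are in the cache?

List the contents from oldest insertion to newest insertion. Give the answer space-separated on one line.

FIFO simulation (capacity=2):
  1. access jay: MISS. Cache (old->new): [jay]
  2. access hen: MISS. Cache (old->new): [jay hen]
  3. access jay: HIT. Cache (old->new): [jay hen]
  4. access jay: HIT. Cache (old->new): [jay hen]
  5. access jay: HIT. Cache (old->new): [jay hen]
  6. access jay: HIT. Cache (old->new): [jay hen]
  7. access bat: MISS, evict jay. Cache (old->new): [hen bat]
  8. access bat: HIT. Cache (old->new): [hen bat]
  9. access jay: MISS, evict hen. Cache (old->new): [bat jay]
  10. access jay: HIT. Cache (old->new): [bat jay]
  11. access mango: MISS, evict bat. Cache (old->new): [jay mango]
  12. access jay: HIT. Cache (old->new): [jay mango]
  13. access cherry: MISS, evict jay. Cache (old->new): [mango cherry]
  14. access bat: MISS, evict mango. Cache (old->new): [cherry bat]
  15. access cherry: HIT. Cache (old->new): [cherry bat]
  16. access jay: MISS, evict cherry. Cache (old->new): [bat jay]
  17. access mango: MISS, evict bat. Cache (old->new): [jay mango]
  18. access jay: HIT. Cache (old->new): [jay mango]
  19. access bat: MISS, evict jay. Cache (old->new): [mango bat]
  20. access bat: HIT. Cache (old->new): [mango bat]
  21. access jay: MISS, evict mango. Cache (old->new): [bat jay]
  22. access mango: MISS, evict bat. Cache (old->new): [jay mango]
  23. access ram: MISS, evict jay. Cache (old->new): [mango ram]
  24. access bat: MISS, evict mango. Cache (old->new): [ram bat]
  25. access hen: MISS, evict ram. Cache (old->new): [bat hen]
  26. access jay: MISS, evict bat. Cache (old->new): [hen jay]
  27. access jay: HIT. Cache (old->new): [hen jay]
Total: 11 hits, 16 misses, 14 evictions

Answer: hen jay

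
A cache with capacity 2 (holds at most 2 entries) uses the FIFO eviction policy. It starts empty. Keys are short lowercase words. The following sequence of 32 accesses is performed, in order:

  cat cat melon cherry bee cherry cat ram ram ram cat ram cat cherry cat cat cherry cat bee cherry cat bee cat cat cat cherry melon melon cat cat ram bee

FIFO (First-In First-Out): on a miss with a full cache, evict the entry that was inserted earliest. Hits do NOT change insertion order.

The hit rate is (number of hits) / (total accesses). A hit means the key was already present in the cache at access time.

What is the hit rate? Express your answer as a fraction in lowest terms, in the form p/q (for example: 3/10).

FIFO simulation (capacity=2):
  1. access cat: MISS. Cache (old->new): [cat]
  2. access cat: HIT. Cache (old->new): [cat]
  3. access melon: MISS. Cache (old->new): [cat melon]
  4. access cherry: MISS, evict cat. Cache (old->new): [melon cherry]
  5. access bee: MISS, evict melon. Cache (old->new): [cherry bee]
  6. access cherry: HIT. Cache (old->new): [cherry bee]
  7. access cat: MISS, evict cherry. Cache (old->new): [bee cat]
  8. access ram: MISS, evict bee. Cache (old->new): [cat ram]
  9. access ram: HIT. Cache (old->new): [cat ram]
  10. access ram: HIT. Cache (old->new): [cat ram]
  11. access cat: HIT. Cache (old->new): [cat ram]
  12. access ram: HIT. Cache (old->new): [cat ram]
  13. access cat: HIT. Cache (old->new): [cat ram]
  14. access cherry: MISS, evict cat. Cache (old->new): [ram cherry]
  15. access cat: MISS, evict ram. Cache (old->new): [cherry cat]
  16. access cat: HIT. Cache (old->new): [cherry cat]
  17. access cherry: HIT. Cache (old->new): [cherry cat]
  18. access cat: HIT. Cache (old->new): [cherry cat]
  19. access bee: MISS, evict cherry. Cache (old->new): [cat bee]
  20. access cherry: MISS, evict cat. Cache (old->new): [bee cherry]
  21. access cat: MISS, evict bee. Cache (old->new): [cherry cat]
  22. access bee: MISS, evict cherry. Cache (old->new): [cat bee]
  23. access cat: HIT. Cache (old->new): [cat bee]
  24. access cat: HIT. Cache (old->new): [cat bee]
  25. access cat: HIT. Cache (old->new): [cat bee]
  26. access cherry: MISS, evict cat. Cache (old->new): [bee cherry]
  27. access melon: MISS, evict bee. Cache (old->new): [cherry melon]
  28. access melon: HIT. Cache (old->new): [cherry melon]
  29. access cat: MISS, evict cherry. Cache (old->new): [melon cat]
  30. access cat: HIT. Cache (old->new): [melon cat]
  31. access ram: MISS, evict melon. Cache (old->new): [cat ram]
  32. access bee: MISS, evict cat. Cache (old->new): [ram bee]
Total: 15 hits, 17 misses, 15 evictions

Hit rate = 15/32

Answer: 15/32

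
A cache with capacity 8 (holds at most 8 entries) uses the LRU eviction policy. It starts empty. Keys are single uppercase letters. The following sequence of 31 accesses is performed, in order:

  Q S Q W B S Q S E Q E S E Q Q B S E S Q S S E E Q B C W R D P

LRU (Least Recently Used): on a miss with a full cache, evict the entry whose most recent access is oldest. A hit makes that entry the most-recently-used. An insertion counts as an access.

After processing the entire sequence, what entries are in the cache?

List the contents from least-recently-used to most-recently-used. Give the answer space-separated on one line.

Answer: E Q B C W R D P

Derivation:
LRU simulation (capacity=8):
  1. access Q: MISS. Cache (LRU->MRU): [Q]
  2. access S: MISS. Cache (LRU->MRU): [Q S]
  3. access Q: HIT. Cache (LRU->MRU): [S Q]
  4. access W: MISS. Cache (LRU->MRU): [S Q W]
  5. access B: MISS. Cache (LRU->MRU): [S Q W B]
  6. access S: HIT. Cache (LRU->MRU): [Q W B S]
  7. access Q: HIT. Cache (LRU->MRU): [W B S Q]
  8. access S: HIT. Cache (LRU->MRU): [W B Q S]
  9. access E: MISS. Cache (LRU->MRU): [W B Q S E]
  10. access Q: HIT. Cache (LRU->MRU): [W B S E Q]
  11. access E: HIT. Cache (LRU->MRU): [W B S Q E]
  12. access S: HIT. Cache (LRU->MRU): [W B Q E S]
  13. access E: HIT. Cache (LRU->MRU): [W B Q S E]
  14. access Q: HIT. Cache (LRU->MRU): [W B S E Q]
  15. access Q: HIT. Cache (LRU->MRU): [W B S E Q]
  16. access B: HIT. Cache (LRU->MRU): [W S E Q B]
  17. access S: HIT. Cache (LRU->MRU): [W E Q B S]
  18. access E: HIT. Cache (LRU->MRU): [W Q B S E]
  19. access S: HIT. Cache (LRU->MRU): [W Q B E S]
  20. access Q: HIT. Cache (LRU->MRU): [W B E S Q]
  21. access S: HIT. Cache (LRU->MRU): [W B E Q S]
  22. access S: HIT. Cache (LRU->MRU): [W B E Q S]
  23. access E: HIT. Cache (LRU->MRU): [W B Q S E]
  24. access E: HIT. Cache (LRU->MRU): [W B Q S E]
  25. access Q: HIT. Cache (LRU->MRU): [W B S E Q]
  26. access B: HIT. Cache (LRU->MRU): [W S E Q B]
  27. access C: MISS. Cache (LRU->MRU): [W S E Q B C]
  28. access W: HIT. Cache (LRU->MRU): [S E Q B C W]
  29. access R: MISS. Cache (LRU->MRU): [S E Q B C W R]
  30. access D: MISS. Cache (LRU->MRU): [S E Q B C W R D]
  31. access P: MISS, evict S. Cache (LRU->MRU): [E Q B C W R D P]
Total: 22 hits, 9 misses, 1 evictions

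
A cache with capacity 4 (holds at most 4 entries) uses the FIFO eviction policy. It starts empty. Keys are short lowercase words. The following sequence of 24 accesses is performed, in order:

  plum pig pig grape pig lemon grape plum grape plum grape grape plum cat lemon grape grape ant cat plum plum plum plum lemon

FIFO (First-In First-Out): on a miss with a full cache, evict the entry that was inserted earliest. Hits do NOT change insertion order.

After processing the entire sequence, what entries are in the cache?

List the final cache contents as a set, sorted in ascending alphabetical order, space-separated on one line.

Answer: ant cat lemon plum

Derivation:
FIFO simulation (capacity=4):
  1. access plum: MISS. Cache (old->new): [plum]
  2. access pig: MISS. Cache (old->new): [plum pig]
  3. access pig: HIT. Cache (old->new): [plum pig]
  4. access grape: MISS. Cache (old->new): [plum pig grape]
  5. access pig: HIT. Cache (old->new): [plum pig grape]
  6. access lemon: MISS. Cache (old->new): [plum pig grape lemon]
  7. access grape: HIT. Cache (old->new): [plum pig grape lemon]
  8. access plum: HIT. Cache (old->new): [plum pig grape lemon]
  9. access grape: HIT. Cache (old->new): [plum pig grape lemon]
  10. access plum: HIT. Cache (old->new): [plum pig grape lemon]
  11. access grape: HIT. Cache (old->new): [plum pig grape lemon]
  12. access grape: HIT. Cache (old->new): [plum pig grape lemon]
  13. access plum: HIT. Cache (old->new): [plum pig grape lemon]
  14. access cat: MISS, evict plum. Cache (old->new): [pig grape lemon cat]
  15. access lemon: HIT. Cache (old->new): [pig grape lemon cat]
  16. access grape: HIT. Cache (old->new): [pig grape lemon cat]
  17. access grape: HIT. Cache (old->new): [pig grape lemon cat]
  18. access ant: MISS, evict pig. Cache (old->new): [grape lemon cat ant]
  19. access cat: HIT. Cache (old->new): [grape lemon cat ant]
  20. access plum: MISS, evict grape. Cache (old->new): [lemon cat ant plum]
  21. access plum: HIT. Cache (old->new): [lemon cat ant plum]
  22. access plum: HIT. Cache (old->new): [lemon cat ant plum]
  23. access plum: HIT. Cache (old->new): [lemon cat ant plum]
  24. access lemon: HIT. Cache (old->new): [lemon cat ant plum]
Total: 17 hits, 7 misses, 3 evictions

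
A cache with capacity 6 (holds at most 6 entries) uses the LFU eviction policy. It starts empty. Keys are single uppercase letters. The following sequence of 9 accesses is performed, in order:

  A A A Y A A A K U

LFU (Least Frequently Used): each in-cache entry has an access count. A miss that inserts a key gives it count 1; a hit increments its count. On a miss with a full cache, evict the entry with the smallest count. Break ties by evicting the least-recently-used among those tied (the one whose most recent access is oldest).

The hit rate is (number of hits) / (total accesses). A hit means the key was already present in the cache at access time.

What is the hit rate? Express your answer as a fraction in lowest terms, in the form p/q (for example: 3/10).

Answer: 5/9

Derivation:
LFU simulation (capacity=6):
  1. access A: MISS. Cache: [A(c=1)]
  2. access A: HIT, count now 2. Cache: [A(c=2)]
  3. access A: HIT, count now 3. Cache: [A(c=3)]
  4. access Y: MISS. Cache: [Y(c=1) A(c=3)]
  5. access A: HIT, count now 4. Cache: [Y(c=1) A(c=4)]
  6. access A: HIT, count now 5. Cache: [Y(c=1) A(c=5)]
  7. access A: HIT, count now 6. Cache: [Y(c=1) A(c=6)]
  8. access K: MISS. Cache: [Y(c=1) K(c=1) A(c=6)]
  9. access U: MISS. Cache: [Y(c=1) K(c=1) U(c=1) A(c=6)]
Total: 5 hits, 4 misses, 0 evictions

Hit rate = 5/9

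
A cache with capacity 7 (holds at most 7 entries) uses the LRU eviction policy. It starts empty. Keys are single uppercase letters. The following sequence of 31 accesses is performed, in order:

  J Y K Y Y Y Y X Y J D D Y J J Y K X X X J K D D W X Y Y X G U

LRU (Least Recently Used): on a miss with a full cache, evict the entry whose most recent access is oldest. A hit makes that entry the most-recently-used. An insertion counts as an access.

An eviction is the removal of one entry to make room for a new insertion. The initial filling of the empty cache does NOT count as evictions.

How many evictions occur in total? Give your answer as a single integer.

Answer: 1

Derivation:
LRU simulation (capacity=7):
  1. access J: MISS. Cache (LRU->MRU): [J]
  2. access Y: MISS. Cache (LRU->MRU): [J Y]
  3. access K: MISS. Cache (LRU->MRU): [J Y K]
  4. access Y: HIT. Cache (LRU->MRU): [J K Y]
  5. access Y: HIT. Cache (LRU->MRU): [J K Y]
  6. access Y: HIT. Cache (LRU->MRU): [J K Y]
  7. access Y: HIT. Cache (LRU->MRU): [J K Y]
  8. access X: MISS. Cache (LRU->MRU): [J K Y X]
  9. access Y: HIT. Cache (LRU->MRU): [J K X Y]
  10. access J: HIT. Cache (LRU->MRU): [K X Y J]
  11. access D: MISS. Cache (LRU->MRU): [K X Y J D]
  12. access D: HIT. Cache (LRU->MRU): [K X Y J D]
  13. access Y: HIT. Cache (LRU->MRU): [K X J D Y]
  14. access J: HIT. Cache (LRU->MRU): [K X D Y J]
  15. access J: HIT. Cache (LRU->MRU): [K X D Y J]
  16. access Y: HIT. Cache (LRU->MRU): [K X D J Y]
  17. access K: HIT. Cache (LRU->MRU): [X D J Y K]
  18. access X: HIT. Cache (LRU->MRU): [D J Y K X]
  19. access X: HIT. Cache (LRU->MRU): [D J Y K X]
  20. access X: HIT. Cache (LRU->MRU): [D J Y K X]
  21. access J: HIT. Cache (LRU->MRU): [D Y K X J]
  22. access K: HIT. Cache (LRU->MRU): [D Y X J K]
  23. access D: HIT. Cache (LRU->MRU): [Y X J K D]
  24. access D: HIT. Cache (LRU->MRU): [Y X J K D]
  25. access W: MISS. Cache (LRU->MRU): [Y X J K D W]
  26. access X: HIT. Cache (LRU->MRU): [Y J K D W X]
  27. access Y: HIT. Cache (LRU->MRU): [J K D W X Y]
  28. access Y: HIT. Cache (LRU->MRU): [J K D W X Y]
  29. access X: HIT. Cache (LRU->MRU): [J K D W Y X]
  30. access G: MISS. Cache (LRU->MRU): [J K D W Y X G]
  31. access U: MISS, evict J. Cache (LRU->MRU): [K D W Y X G U]
Total: 23 hits, 8 misses, 1 evictions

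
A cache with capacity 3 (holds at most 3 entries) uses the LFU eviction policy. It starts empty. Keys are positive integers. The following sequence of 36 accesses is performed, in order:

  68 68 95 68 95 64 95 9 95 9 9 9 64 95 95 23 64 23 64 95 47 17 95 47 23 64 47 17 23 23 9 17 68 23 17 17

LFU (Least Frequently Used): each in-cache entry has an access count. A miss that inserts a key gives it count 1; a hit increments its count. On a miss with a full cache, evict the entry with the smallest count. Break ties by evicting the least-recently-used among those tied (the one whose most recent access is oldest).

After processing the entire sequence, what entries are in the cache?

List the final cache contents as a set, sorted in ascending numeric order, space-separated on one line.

Answer: 9 17 95

Derivation:
LFU simulation (capacity=3):
  1. access 68: MISS. Cache: [68(c=1)]
  2. access 68: HIT, count now 2. Cache: [68(c=2)]
  3. access 95: MISS. Cache: [95(c=1) 68(c=2)]
  4. access 68: HIT, count now 3. Cache: [95(c=1) 68(c=3)]
  5. access 95: HIT, count now 2. Cache: [95(c=2) 68(c=3)]
  6. access 64: MISS. Cache: [64(c=1) 95(c=2) 68(c=3)]
  7. access 95: HIT, count now 3. Cache: [64(c=1) 68(c=3) 95(c=3)]
  8. access 9: MISS, evict 64(c=1). Cache: [9(c=1) 68(c=3) 95(c=3)]
  9. access 95: HIT, count now 4. Cache: [9(c=1) 68(c=3) 95(c=4)]
  10. access 9: HIT, count now 2. Cache: [9(c=2) 68(c=3) 95(c=4)]
  11. access 9: HIT, count now 3. Cache: [68(c=3) 9(c=3) 95(c=4)]
  12. access 9: HIT, count now 4. Cache: [68(c=3) 95(c=4) 9(c=4)]
  13. access 64: MISS, evict 68(c=3). Cache: [64(c=1) 95(c=4) 9(c=4)]
  14. access 95: HIT, count now 5. Cache: [64(c=1) 9(c=4) 95(c=5)]
  15. access 95: HIT, count now 6. Cache: [64(c=1) 9(c=4) 95(c=6)]
  16. access 23: MISS, evict 64(c=1). Cache: [23(c=1) 9(c=4) 95(c=6)]
  17. access 64: MISS, evict 23(c=1). Cache: [64(c=1) 9(c=4) 95(c=6)]
  18. access 23: MISS, evict 64(c=1). Cache: [23(c=1) 9(c=4) 95(c=6)]
  19. access 64: MISS, evict 23(c=1). Cache: [64(c=1) 9(c=4) 95(c=6)]
  20. access 95: HIT, count now 7. Cache: [64(c=1) 9(c=4) 95(c=7)]
  21. access 47: MISS, evict 64(c=1). Cache: [47(c=1) 9(c=4) 95(c=7)]
  22. access 17: MISS, evict 47(c=1). Cache: [17(c=1) 9(c=4) 95(c=7)]
  23. access 95: HIT, count now 8. Cache: [17(c=1) 9(c=4) 95(c=8)]
  24. access 47: MISS, evict 17(c=1). Cache: [47(c=1) 9(c=4) 95(c=8)]
  25. access 23: MISS, evict 47(c=1). Cache: [23(c=1) 9(c=4) 95(c=8)]
  26. access 64: MISS, evict 23(c=1). Cache: [64(c=1) 9(c=4) 95(c=8)]
  27. access 47: MISS, evict 64(c=1). Cache: [47(c=1) 9(c=4) 95(c=8)]
  28. access 17: MISS, evict 47(c=1). Cache: [17(c=1) 9(c=4) 95(c=8)]
  29. access 23: MISS, evict 17(c=1). Cache: [23(c=1) 9(c=4) 95(c=8)]
  30. access 23: HIT, count now 2. Cache: [23(c=2) 9(c=4) 95(c=8)]
  31. access 9: HIT, count now 5. Cache: [23(c=2) 9(c=5) 95(c=8)]
  32. access 17: MISS, evict 23(c=2). Cache: [17(c=1) 9(c=5) 95(c=8)]
  33. access 68: MISS, evict 17(c=1). Cache: [68(c=1) 9(c=5) 95(c=8)]
  34. access 23: MISS, evict 68(c=1). Cache: [23(c=1) 9(c=5) 95(c=8)]
  35. access 17: MISS, evict 23(c=1). Cache: [17(c=1) 9(c=5) 95(c=8)]
  36. access 17: HIT, count now 2. Cache: [17(c=2) 9(c=5) 95(c=8)]
Total: 15 hits, 21 misses, 18 evictions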